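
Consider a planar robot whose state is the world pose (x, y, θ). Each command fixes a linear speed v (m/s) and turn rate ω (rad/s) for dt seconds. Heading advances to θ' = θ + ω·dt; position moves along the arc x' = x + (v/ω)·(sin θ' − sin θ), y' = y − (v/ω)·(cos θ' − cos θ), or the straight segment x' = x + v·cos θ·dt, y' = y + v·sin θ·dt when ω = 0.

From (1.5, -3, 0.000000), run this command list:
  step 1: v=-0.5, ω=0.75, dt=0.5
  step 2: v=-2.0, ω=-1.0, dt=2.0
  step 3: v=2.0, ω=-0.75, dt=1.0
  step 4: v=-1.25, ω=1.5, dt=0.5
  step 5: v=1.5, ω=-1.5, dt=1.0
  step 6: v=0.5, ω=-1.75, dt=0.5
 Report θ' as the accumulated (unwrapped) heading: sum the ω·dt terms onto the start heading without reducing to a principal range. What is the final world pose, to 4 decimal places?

step 1: θ'=0.3750 (R=-0.6667) → pose (1.2558, -3.0463, 0.3750)
step 2: θ'=-1.6250 (R=2.0000) → pose (-1.4738, -1.0770, -1.6250)
step 3: θ'=-2.3750 (R=-2.6667) → pose (-2.2867, -2.8532, -2.3750)
step 4: θ'=-1.6250 (R=-0.8333) → pose (-2.0327, -2.2981, -1.6250)
step 5: θ'=-3.1250 (R=-1.0000) → pose (-3.0146, -3.2438, -3.1250)
step 6: θ'=-4.0000 (R=-0.2857) → pose (-3.2356, -3.1449, -4.0000)

(-3.2356, -3.1449, -4.0000)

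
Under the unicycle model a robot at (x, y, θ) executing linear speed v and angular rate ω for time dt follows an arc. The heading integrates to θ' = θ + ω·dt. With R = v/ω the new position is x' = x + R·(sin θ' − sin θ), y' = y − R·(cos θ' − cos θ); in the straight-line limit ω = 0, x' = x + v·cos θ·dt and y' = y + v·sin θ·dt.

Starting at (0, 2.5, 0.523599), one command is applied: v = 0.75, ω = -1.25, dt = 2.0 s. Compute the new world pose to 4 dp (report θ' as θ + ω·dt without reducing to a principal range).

θ' = 0.5236 + -1.25·2.0 = -1.9764
R = v/ω = 0.75/-1.25 = -0.6000
x' = 0 + -0.6000·(sin -1.9764 − sin 0.5236) = 0.8513
y' = 2.5 − -0.6000·(cos -1.9764 − cos 0.5236) = 1.7436

(0.8513, 1.7436, -1.9764)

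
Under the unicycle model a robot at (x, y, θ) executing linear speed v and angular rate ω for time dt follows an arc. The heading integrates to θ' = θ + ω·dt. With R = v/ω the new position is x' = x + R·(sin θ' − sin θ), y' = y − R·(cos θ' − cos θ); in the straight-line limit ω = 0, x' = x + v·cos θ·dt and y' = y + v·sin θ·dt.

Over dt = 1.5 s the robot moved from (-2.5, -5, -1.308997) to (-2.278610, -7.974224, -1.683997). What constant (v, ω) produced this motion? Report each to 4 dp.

v = 2.0000, ω = -0.2500

Δθ = -1.683997 − -1.308997 = -0.375000
ω = Δθ/dt = -0.375000/1.5 = -0.2500
R = −Δy/(cos θ' − cos θ) = -8.0000
v = R·ω = -8.0000·-0.2500 = 2.0000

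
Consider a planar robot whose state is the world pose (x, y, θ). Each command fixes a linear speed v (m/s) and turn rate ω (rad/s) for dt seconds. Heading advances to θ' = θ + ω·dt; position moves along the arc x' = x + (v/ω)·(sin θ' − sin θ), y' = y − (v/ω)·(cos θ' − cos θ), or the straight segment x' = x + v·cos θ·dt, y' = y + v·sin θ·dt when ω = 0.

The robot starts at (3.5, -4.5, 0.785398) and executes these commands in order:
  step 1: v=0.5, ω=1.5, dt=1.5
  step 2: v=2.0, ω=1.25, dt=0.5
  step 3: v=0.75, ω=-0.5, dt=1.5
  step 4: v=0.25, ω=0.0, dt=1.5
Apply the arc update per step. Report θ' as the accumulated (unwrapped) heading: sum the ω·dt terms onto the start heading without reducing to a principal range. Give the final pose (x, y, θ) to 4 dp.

step 1: θ'=3.0354 (R=0.3333) → pose (3.2996, -3.9328, 3.0354)
step 2: θ'=3.6604 (R=1.6000) → pose (2.3367, -4.1344, 3.6604)
step 3: θ'=2.9104 (R=-1.5000) → pose (1.2492, -4.2918, 2.9104)
step 4: θ'=2.9104 (straight) → pose (0.8842, -4.2059, 2.9104)

(0.8842, -4.2059, 2.9104)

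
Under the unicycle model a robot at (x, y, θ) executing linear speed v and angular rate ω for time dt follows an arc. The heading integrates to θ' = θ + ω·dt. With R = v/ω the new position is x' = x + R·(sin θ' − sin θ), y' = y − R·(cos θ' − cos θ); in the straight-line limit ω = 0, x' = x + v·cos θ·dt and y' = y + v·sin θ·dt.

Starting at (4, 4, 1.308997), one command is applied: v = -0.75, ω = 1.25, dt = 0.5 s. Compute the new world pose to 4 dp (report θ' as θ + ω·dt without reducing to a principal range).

(4.0187, 3.6315, 1.9340)

θ' = 1.3090 + 1.25·0.5 = 1.9340
R = v/ω = -0.75/1.25 = -0.6000
x' = 4 + -0.6000·(sin 1.9340 − sin 1.3090) = 4.0187
y' = 4 − -0.6000·(cos 1.9340 − cos 1.3090) = 3.6315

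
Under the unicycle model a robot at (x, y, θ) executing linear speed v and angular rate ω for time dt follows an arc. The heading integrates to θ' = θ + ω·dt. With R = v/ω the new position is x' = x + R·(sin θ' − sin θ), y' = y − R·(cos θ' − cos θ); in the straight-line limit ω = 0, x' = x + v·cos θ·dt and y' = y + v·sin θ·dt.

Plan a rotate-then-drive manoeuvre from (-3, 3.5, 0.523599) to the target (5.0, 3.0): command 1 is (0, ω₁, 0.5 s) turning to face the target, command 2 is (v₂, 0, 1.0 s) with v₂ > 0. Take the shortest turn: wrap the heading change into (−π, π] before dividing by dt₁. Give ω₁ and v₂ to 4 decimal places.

heading to target = atan2(3−3.5, 5−-3) = -0.0624
Δθ = wrap(-0.0624 − 0.5236) = -0.5860; ω₁ = Δθ/dt₁ = -1.1720
distance = √((5−-3)² + (3−3.5)²) = 8.0156; v₂ = distance/dt₂ = 8.0156

ω₁ = -1.1720, v₂ = 8.0156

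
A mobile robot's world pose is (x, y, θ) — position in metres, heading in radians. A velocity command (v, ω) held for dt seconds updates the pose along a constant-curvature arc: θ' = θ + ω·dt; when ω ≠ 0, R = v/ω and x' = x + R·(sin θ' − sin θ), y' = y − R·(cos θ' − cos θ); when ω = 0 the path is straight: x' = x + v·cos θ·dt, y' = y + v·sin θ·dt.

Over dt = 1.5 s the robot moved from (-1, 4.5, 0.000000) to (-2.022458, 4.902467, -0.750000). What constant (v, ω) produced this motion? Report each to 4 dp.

v = -0.7500, ω = -0.5000

Δθ = -0.750000 − 0.000000 = -0.750000
ω = Δθ/dt = -0.750000/1.5 = -0.5000
R = Δx/(sin θ' − sin θ) = 1.5000
v = R·ω = 1.5000·-0.5000 = -0.7500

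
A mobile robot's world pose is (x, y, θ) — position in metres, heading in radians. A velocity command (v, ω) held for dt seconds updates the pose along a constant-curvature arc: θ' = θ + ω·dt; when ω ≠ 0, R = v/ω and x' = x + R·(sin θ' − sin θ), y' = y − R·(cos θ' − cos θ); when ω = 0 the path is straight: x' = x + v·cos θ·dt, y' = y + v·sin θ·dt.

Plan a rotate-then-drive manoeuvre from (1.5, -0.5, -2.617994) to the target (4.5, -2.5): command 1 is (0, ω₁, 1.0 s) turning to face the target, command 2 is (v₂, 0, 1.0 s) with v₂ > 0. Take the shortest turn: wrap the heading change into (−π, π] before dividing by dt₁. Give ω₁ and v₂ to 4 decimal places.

heading to target = atan2(-2.5−-0.5, 4.5−1.5) = -0.5880
Δθ = wrap(-0.5880 − -2.6180) = 2.0300; ω₁ = Δθ/dt₁ = 2.0300
distance = √((4.5−1.5)² + (-2.5−-0.5)²) = 3.6056; v₂ = distance/dt₂ = 3.6056

ω₁ = 2.0300, v₂ = 3.6056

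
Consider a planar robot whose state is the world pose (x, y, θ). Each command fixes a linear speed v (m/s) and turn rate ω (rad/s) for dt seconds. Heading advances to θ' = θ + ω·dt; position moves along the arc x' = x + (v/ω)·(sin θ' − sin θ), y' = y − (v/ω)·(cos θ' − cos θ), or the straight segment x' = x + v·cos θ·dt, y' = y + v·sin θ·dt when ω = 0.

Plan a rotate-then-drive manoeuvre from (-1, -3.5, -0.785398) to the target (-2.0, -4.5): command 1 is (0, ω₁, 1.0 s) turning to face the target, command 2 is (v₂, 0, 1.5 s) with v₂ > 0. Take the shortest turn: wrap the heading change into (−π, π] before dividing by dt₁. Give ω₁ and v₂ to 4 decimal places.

heading to target = atan2(-4.5−-3.5, -2−-1) = -2.3562
Δθ = wrap(-2.3562 − -0.7854) = -1.5708; ω₁ = Δθ/dt₁ = -1.5708
distance = √((-2−-1)² + (-4.5−-3.5)²) = 1.4142; v₂ = distance/dt₂ = 0.9428

ω₁ = -1.5708, v₂ = 0.9428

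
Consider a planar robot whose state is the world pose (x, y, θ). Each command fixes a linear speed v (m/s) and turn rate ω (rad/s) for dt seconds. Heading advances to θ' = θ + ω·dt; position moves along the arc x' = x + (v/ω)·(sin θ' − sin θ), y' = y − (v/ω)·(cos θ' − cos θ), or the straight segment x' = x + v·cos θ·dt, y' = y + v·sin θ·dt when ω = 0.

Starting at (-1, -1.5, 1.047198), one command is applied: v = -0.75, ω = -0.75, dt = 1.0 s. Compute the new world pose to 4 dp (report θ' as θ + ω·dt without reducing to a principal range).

(-1.5732, -1.9562, 0.2972)

θ' = 1.0472 + -0.75·1.0 = 0.2972
R = v/ω = -0.75/-0.75 = 1.0000
x' = -1 + 1.0000·(sin 0.2972 − sin 1.0472) = -1.5732
y' = -1.5 − 1.0000·(cos 0.2972 − cos 1.0472) = -1.9562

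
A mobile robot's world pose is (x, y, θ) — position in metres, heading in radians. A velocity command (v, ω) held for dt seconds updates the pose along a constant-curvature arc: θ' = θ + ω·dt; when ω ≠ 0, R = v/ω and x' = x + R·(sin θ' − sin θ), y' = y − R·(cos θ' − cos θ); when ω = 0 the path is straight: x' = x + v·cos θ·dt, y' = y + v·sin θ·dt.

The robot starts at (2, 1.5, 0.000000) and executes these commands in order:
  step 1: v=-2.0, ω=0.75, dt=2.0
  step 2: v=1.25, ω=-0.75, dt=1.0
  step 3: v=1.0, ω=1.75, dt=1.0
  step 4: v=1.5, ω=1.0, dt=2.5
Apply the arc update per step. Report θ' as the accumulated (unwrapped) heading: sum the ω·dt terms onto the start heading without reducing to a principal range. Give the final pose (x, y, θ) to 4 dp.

step 1: θ'=1.5000 (R=-2.6667) → pose (-0.6600, -0.9780, 1.5000)
step 2: θ'=0.7500 (R=-1.6667) → pose (-0.1336, 0.1236, 0.7500)
step 3: θ'=2.5000 (R=0.5714) → pose (-0.1811, 0.9995, 2.5000)
step 4: θ'=5.0000 (R=1.5000) → pose (-2.5172, -0.6278, 5.0000)

(-2.5172, -0.6278, 5.0000)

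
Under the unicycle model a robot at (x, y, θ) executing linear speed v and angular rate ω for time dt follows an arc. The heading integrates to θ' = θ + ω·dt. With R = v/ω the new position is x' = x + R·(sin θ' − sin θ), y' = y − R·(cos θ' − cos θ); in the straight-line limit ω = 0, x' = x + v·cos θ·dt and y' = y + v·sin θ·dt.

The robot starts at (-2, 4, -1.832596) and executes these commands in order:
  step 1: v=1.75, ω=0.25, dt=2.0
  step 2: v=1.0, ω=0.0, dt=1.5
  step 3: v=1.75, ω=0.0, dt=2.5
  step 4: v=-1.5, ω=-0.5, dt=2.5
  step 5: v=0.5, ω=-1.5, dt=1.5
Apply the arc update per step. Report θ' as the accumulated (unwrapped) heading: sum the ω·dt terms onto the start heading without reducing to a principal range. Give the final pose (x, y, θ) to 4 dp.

(0.1619, -1.5987, -4.8326)

step 1: θ'=-1.3326 (R=7.0000) → pose (-2.0409, 0.5366, -1.3326)
step 2: θ'=-1.3326 (straight) → pose (-1.6869, -0.9211, -1.3326)
step 3: θ'=-1.3326 (straight) → pose (-0.6546, -5.1725, -1.3326)
step 4: θ'=-2.5826 (R=3.0000) → pose (0.6696, -1.9213, -2.5826)
step 5: θ'=-4.8326 (R=-0.3333) → pose (0.1619, -1.5987, -4.8326)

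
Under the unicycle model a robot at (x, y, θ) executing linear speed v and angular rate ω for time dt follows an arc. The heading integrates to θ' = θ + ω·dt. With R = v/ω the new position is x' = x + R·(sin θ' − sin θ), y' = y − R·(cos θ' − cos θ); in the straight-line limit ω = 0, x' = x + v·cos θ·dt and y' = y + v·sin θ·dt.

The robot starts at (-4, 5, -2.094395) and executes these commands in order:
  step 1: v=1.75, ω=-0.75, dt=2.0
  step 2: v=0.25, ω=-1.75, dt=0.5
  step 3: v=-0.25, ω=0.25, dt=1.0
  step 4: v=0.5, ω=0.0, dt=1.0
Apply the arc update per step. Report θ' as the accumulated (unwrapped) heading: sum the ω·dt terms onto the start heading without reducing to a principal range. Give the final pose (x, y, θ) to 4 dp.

(-7.2646, 4.3704, -4.2194)

step 1: θ'=-3.5944 (R=-2.3333) → pose (-7.0415, 4.0685, -3.5944)
step 2: θ'=-4.4694 (R=-0.1429) → pose (-7.1177, 4.1626, -4.4694)
step 3: θ'=-4.2194 (R=-1.0000) → pose (-7.0280, 3.9299, -4.2194)
step 4: θ'=-4.2194 (straight) → pose (-7.2646, 4.3704, -4.2194)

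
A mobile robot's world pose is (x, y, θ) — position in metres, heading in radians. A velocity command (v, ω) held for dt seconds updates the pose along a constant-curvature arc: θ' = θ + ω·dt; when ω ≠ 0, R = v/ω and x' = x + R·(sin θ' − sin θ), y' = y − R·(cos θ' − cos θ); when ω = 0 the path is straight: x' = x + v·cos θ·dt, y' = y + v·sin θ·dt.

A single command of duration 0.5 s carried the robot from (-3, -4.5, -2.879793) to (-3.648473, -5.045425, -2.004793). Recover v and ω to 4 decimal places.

Δθ = -2.004793 − -2.879793 = 0.875000
ω = Δθ/dt = 0.875000/0.5 = 1.7500
R = Δx/(sin θ' − sin θ) = 1.0000
v = R·ω = 1.0000·1.7500 = 1.7500

v = 1.7500, ω = 1.7500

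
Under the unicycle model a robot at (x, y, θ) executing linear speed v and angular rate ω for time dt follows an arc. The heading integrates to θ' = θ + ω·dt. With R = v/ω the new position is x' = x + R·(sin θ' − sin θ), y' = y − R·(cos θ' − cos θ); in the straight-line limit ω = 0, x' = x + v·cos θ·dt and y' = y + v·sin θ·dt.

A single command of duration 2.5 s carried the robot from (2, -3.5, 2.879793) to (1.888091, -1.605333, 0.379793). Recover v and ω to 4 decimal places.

v = 1.0000, ω = -1.0000

Δθ = 0.379793 − 2.879793 = -2.500000
ω = Δθ/dt = -2.500000/2.5 = -1.0000
R = −Δy/(cos θ' − cos θ) = -1.0000
v = R·ω = -1.0000·-1.0000 = 1.0000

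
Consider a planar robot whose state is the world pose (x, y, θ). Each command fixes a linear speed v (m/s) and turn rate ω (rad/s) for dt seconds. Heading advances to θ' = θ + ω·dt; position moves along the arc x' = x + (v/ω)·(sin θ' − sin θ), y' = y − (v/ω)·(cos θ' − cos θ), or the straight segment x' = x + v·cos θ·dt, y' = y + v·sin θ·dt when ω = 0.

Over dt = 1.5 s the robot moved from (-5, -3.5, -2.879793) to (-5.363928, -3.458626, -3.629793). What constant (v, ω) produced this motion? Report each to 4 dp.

v = 0.2500, ω = -0.5000

Δθ = -3.629793 − -2.879793 = -0.750000
ω = Δθ/dt = -0.750000/1.5 = -0.5000
R = Δx/(sin θ' − sin θ) = -0.5000
v = R·ω = -0.5000·-0.5000 = 0.2500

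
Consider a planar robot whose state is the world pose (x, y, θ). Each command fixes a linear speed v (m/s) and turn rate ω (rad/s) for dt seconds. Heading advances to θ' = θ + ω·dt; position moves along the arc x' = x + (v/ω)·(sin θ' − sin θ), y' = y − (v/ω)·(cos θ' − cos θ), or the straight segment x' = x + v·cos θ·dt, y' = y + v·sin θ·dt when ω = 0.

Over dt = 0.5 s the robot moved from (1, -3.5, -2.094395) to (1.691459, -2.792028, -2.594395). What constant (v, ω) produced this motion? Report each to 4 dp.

v = -2.0000, ω = -1.0000

Δθ = -2.594395 − -2.094395 = -0.500000
ω = Δθ/dt = -0.500000/0.5 = -1.0000
R = −Δy/(cos θ' − cos θ) = 2.0000
v = R·ω = 2.0000·-1.0000 = -2.0000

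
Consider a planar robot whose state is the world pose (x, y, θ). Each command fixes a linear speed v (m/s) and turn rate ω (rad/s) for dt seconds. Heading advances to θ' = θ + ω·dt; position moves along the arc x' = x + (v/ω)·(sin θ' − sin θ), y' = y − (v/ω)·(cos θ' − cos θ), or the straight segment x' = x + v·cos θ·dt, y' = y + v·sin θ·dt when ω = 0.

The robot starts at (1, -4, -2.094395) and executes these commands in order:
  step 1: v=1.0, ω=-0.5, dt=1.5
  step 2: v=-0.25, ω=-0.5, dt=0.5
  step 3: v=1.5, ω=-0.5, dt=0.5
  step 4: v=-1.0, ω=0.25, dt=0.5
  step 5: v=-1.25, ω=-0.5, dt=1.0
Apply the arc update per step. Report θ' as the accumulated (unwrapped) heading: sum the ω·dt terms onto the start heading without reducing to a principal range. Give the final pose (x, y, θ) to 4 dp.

(0.8966, -5.3010, -3.7194)

step 1: θ'=-2.8444 (R=-2.0000) → pose (-0.1464, -4.9123, -2.8444)
step 2: θ'=-3.0944 (R=0.5000) → pose (-0.0235, -4.8910, -3.0944)
step 3: θ'=-3.3444 (R=-3.0000) → pose (-0.7693, -4.8328, -3.3444)
step 4: θ'=-3.2194 (R=-4.0000) → pose (-0.2746, -4.9027, -3.2194)
step 5: θ'=-3.7194 (R=2.5000) → pose (0.8966, -5.3010, -3.7194)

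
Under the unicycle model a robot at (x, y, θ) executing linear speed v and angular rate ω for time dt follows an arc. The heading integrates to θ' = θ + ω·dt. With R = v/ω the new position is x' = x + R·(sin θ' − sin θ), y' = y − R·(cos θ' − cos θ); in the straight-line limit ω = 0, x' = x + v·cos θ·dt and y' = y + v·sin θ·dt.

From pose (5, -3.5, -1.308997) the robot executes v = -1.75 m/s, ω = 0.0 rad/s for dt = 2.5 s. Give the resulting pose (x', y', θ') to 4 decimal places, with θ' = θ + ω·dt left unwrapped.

(3.8677, 0.7259, -1.3090)

θ' = -1.3090 + 0.0·2.5 = -1.3090
ω = 0 → straight: x' = 5 + -1.75·cos(-1.3090)·2.5 = 3.8677
y' = -3.5 + -1.75·sin(-1.3090)·2.5 = 0.7259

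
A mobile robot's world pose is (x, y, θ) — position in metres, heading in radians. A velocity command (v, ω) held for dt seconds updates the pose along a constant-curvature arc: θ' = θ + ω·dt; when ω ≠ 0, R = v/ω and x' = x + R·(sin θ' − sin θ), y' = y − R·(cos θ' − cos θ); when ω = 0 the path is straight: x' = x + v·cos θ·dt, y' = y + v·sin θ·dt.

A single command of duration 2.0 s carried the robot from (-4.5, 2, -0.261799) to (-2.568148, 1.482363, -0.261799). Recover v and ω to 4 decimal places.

v = 1.0000, ω = 0.0000

Δθ = -0.261799 − -0.261799 = 0.000000
ω = Δθ/dt = 0.000000/2.0 = 0.0000
ω = 0 → v = (Δx·cos θ + Δy·sin θ)/dt = 1.0000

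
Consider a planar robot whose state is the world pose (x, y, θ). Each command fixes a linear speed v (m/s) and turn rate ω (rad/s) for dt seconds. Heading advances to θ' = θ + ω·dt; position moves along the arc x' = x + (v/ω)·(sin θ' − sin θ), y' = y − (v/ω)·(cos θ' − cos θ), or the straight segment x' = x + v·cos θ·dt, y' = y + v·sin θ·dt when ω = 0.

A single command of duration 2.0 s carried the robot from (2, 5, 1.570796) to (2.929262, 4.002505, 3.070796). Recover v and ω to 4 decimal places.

Δθ = 3.070796 − 1.570796 = 1.500000
ω = Δθ/dt = 1.500000/2.0 = 0.7500
R = −Δy/(cos θ' − cos θ) = -1.0000
v = R·ω = -1.0000·0.7500 = -0.7500

v = -0.7500, ω = 0.7500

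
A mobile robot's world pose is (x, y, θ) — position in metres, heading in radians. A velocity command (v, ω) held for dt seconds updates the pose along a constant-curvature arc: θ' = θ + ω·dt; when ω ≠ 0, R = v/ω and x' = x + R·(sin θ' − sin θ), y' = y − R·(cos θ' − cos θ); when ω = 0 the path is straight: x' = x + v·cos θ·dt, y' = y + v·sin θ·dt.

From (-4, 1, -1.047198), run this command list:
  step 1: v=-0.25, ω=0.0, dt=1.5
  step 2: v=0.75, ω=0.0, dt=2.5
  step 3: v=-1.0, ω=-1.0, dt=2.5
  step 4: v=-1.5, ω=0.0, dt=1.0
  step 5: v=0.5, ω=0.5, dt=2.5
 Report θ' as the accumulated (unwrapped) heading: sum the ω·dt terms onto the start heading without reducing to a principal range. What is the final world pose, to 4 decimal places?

step 1: θ'=-1.0472 (straight) → pose (-4.1875, 1.3248, -1.0472)
step 2: θ'=-1.0472 (straight) → pose (-3.2500, -0.2990, -1.0472)
step 3: θ'=-3.5472 (R=1.0000) → pose (-1.9894, 1.1198, -3.5472)
step 4: θ'=-3.5472 (straight) → pose (-0.6111, 0.5280, -3.5472)
step 5: θ'=-2.2972 (R=1.0000) → pose (-1.7532, 0.2733, -2.2972)

(-1.7532, 0.2733, -2.2972)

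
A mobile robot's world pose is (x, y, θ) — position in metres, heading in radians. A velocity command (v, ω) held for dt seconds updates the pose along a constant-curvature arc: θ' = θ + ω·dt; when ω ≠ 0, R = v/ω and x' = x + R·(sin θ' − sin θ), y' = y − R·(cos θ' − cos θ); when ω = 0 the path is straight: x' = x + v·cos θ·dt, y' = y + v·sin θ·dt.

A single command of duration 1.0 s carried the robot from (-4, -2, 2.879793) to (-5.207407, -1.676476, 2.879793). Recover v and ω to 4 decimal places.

v = 1.2500, ω = 0.0000

Δθ = 2.879793 − 2.879793 = 0.000000
ω = Δθ/dt = 0.000000/1.0 = 0.0000
ω = 0 → v = (Δx·cos θ + Δy·sin θ)/dt = 1.2500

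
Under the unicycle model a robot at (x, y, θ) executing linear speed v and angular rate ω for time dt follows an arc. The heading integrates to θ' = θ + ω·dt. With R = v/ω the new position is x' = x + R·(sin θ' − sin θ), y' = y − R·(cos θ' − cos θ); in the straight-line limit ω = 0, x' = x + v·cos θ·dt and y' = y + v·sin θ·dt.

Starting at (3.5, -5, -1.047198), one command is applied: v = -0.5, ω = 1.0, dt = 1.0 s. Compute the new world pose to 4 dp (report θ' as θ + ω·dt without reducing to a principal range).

(3.0906, -4.7506, -0.0472)

θ' = -1.0472 + 1.0·1.0 = -0.0472
R = v/ω = -0.5/1.0 = -0.5000
x' = 3.5 + -0.5000·(sin -0.0472 − sin -1.0472) = 3.0906
y' = -5 − -0.5000·(cos -0.0472 − cos -1.0472) = -4.7506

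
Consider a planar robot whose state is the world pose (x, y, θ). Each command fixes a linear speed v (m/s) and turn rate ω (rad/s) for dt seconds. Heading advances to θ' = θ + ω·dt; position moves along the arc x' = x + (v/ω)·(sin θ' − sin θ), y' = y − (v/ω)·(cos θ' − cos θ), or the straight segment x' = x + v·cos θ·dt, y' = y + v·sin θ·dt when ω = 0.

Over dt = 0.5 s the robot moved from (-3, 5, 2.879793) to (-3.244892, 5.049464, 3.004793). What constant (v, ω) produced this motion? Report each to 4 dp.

Δθ = 3.004793 − 2.879793 = 0.125000
ω = Δθ/dt = 0.125000/0.5 = 0.2500
R = Δx/(sin θ' − sin θ) = 2.0000
v = R·ω = 2.0000·0.2500 = 0.5000

v = 0.5000, ω = 0.2500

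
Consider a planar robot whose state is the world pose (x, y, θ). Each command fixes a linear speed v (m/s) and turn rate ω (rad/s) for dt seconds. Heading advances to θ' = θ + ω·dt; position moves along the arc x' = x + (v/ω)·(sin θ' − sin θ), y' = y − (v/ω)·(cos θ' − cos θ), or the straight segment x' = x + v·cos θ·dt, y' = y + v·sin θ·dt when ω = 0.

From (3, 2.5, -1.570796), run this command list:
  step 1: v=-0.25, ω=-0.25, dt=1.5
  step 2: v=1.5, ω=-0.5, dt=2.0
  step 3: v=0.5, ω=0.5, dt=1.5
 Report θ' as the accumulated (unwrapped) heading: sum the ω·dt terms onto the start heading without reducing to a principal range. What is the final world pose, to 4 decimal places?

step 1: θ'=-1.9458 (R=1.0000) → pose (3.0695, 2.8663, -1.9458)
step 2: θ'=-2.9458 (R=-3.0000) → pose (0.8616, 1.0224, -2.9458)
step 3: θ'=-2.1958 (R=1.0000) → pose (0.2452, 0.6266, -2.1958)

(0.2452, 0.6266, -2.1958)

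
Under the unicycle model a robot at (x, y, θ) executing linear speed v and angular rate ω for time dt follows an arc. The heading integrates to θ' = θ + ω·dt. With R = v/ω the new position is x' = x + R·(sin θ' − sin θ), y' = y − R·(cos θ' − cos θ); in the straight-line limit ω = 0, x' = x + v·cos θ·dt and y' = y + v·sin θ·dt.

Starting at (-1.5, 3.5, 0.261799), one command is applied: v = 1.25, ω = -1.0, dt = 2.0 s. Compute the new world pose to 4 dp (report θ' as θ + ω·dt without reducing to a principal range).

θ' = 0.2618 + -1.0·2.0 = -1.7382
R = v/ω = 1.25/-1.0 = -1.2500
x' = -1.5 + -1.2500·(sin -1.7382 − sin 0.2618) = 0.0560
y' = 3.5 − -1.2500·(cos -1.7382 − cos 0.2618) = 2.0843

(0.0560, 2.0843, -1.7382)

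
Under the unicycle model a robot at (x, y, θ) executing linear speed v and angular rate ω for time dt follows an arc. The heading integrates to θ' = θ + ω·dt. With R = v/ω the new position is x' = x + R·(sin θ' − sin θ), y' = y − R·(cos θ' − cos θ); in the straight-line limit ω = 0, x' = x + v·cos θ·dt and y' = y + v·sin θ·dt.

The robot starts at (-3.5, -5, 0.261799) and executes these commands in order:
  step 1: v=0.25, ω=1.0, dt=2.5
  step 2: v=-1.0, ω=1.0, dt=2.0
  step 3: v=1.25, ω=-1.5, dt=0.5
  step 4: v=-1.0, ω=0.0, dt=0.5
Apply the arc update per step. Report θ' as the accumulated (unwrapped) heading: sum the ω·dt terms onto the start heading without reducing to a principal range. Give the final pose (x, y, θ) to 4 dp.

(-1.9754, -3.7444, 4.0118)

step 1: θ'=2.7618 (R=0.2500) → pose (-3.4720, -4.5263, 2.7618)
step 2: θ'=4.7618 (R=-1.0000) → pose (-2.1025, -3.5482, 4.7618)
step 3: θ'=4.0118 (R=-0.8333) → pose (-2.2978, -4.1266, 4.0118)
step 4: θ'=4.0118 (straight) → pose (-1.9754, -3.7444, 4.0118)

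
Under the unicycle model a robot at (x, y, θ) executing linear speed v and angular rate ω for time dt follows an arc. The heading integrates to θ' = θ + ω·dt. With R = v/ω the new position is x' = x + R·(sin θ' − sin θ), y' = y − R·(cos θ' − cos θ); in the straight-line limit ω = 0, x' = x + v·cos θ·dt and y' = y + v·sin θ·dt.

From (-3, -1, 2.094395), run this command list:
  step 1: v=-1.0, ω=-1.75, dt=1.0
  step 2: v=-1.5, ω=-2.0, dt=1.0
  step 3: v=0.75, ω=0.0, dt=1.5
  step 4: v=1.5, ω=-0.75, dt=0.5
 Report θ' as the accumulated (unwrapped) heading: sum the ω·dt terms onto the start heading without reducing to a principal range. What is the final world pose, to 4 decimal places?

(-4.5983, -2.8932, -2.0306)

step 1: θ'=0.3444 (R=0.5714) → pose (-3.3019, -1.8236, 0.3444)
step 2: θ'=-1.6556 (R=0.7500) → pose (-4.3025, -1.0541, -1.6556)
step 3: θ'=-1.6556 (straight) → pose (-4.3978, -2.1751, -1.6556)
step 4: θ'=-2.0306 (R=-2.0000) → pose (-4.5983, -2.8932, -2.0306)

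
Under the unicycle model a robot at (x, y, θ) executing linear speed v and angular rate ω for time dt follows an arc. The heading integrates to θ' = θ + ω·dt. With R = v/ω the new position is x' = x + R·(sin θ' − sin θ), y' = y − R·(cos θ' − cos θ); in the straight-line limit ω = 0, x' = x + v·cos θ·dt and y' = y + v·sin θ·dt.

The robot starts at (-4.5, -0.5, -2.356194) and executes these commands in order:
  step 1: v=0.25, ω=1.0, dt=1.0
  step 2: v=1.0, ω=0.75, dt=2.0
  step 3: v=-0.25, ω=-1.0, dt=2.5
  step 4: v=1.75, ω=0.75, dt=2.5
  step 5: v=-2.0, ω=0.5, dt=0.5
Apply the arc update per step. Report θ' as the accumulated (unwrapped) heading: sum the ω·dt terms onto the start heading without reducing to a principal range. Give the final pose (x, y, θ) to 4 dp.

step 1: θ'=-1.3562 (R=0.2500) → pose (-4.5675, -0.7300, -1.3562)
step 2: θ'=0.1438 (R=1.3333) → pose (-3.0737, -1.7656, 0.1438)
step 3: θ'=-2.3562 (R=0.2500) → pose (-3.2863, -1.3414, -2.3562)
step 4: θ'=-0.4812 (R=2.3333) → pose (-2.7163, -5.0597, -0.4812)
step 5: θ'=-0.2312 (R=-4.0000) → pose (-3.6511, -4.7119, -0.2312)

(-3.6511, -4.7119, -0.2312)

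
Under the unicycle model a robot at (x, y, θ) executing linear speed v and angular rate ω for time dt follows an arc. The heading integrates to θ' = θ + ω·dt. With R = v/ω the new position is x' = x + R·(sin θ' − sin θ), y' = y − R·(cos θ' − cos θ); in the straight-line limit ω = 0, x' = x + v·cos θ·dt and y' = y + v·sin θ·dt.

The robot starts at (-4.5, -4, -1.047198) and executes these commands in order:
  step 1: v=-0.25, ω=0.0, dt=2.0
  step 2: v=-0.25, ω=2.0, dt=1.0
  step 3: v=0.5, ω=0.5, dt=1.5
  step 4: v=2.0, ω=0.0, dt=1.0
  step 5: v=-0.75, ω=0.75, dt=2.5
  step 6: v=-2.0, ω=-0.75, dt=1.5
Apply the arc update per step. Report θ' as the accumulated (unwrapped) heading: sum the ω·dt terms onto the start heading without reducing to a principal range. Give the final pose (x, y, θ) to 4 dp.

(-0.8117, -1.9964, 2.4528)

step 1: θ'=-1.0472 (straight) → pose (-4.7500, -3.5670, -1.0472)
step 2: θ'=0.9528 (R=-0.1250) → pose (-4.9601, -3.5571, 0.9528)
step 3: θ'=1.7028 (R=1.0000) → pose (-4.7839, -2.8460, 1.7028)
step 4: θ'=1.7028 (straight) → pose (-5.0471, -0.8634, 1.7028)
step 5: θ'=3.5778 (R=-1.0000) → pose (-3.6333, -1.6382, 3.5778)
step 6: θ'=2.4528 (R=2.6667) → pose (-0.8117, -1.9964, 2.4528)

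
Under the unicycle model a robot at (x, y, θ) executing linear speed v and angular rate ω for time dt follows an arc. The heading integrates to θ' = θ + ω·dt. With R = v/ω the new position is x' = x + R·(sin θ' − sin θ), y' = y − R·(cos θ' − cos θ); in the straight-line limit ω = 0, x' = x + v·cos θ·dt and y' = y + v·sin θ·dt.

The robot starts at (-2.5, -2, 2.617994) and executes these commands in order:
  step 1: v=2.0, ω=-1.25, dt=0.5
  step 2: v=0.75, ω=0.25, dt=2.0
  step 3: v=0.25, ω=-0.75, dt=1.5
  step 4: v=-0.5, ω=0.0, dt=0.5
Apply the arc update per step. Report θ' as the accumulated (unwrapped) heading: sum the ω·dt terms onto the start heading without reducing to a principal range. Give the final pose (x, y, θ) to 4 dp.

step 1: θ'=1.9930 (R=-1.6000) → pose (-3.1595, -1.2700, 1.9930)
step 2: θ'=2.4930 (R=3.0000) → pose (-4.0839, -0.1085, 2.4930)
step 3: θ'=1.3680 (R=-0.3333) → pose (-4.2090, 0.2243, 1.3680)
step 4: θ'=1.3680 (straight) → pose (-4.2594, -0.0206, 1.3680)

(-4.2594, -0.0206, 1.3680)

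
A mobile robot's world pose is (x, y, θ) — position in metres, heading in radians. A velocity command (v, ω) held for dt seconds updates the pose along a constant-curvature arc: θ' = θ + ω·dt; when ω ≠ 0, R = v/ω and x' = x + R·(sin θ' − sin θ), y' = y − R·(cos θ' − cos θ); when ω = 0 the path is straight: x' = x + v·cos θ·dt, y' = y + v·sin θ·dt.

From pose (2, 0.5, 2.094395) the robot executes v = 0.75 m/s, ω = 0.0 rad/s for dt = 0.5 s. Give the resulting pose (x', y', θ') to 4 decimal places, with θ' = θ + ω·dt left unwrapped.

(1.8125, 0.8248, 2.0944)

θ' = 2.0944 + 0.0·0.5 = 2.0944
ω = 0 → straight: x' = 2 + 0.75·cos(2.0944)·0.5 = 1.8125
y' = 0.5 + 0.75·sin(2.0944)·0.5 = 0.8248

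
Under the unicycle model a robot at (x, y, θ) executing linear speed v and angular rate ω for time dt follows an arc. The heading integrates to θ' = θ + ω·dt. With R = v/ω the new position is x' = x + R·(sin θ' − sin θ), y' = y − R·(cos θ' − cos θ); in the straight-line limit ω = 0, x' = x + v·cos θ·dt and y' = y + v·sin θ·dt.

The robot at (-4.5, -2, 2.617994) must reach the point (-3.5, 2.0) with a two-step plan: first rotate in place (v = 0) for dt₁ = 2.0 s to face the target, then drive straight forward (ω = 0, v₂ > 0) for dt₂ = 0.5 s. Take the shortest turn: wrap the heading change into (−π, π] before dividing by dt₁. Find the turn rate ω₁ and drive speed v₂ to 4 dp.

heading to target = atan2(2−-2, -3.5−-4.5) = 1.3258
Δθ = wrap(1.3258 − 2.6180) = -1.2922; ω₁ = Δθ/dt₁ = -0.6461
distance = √((-3.5−-4.5)² + (2−-2)²) = 4.1231; v₂ = distance/dt₂ = 8.2462

ω₁ = -0.6461, v₂ = 8.2462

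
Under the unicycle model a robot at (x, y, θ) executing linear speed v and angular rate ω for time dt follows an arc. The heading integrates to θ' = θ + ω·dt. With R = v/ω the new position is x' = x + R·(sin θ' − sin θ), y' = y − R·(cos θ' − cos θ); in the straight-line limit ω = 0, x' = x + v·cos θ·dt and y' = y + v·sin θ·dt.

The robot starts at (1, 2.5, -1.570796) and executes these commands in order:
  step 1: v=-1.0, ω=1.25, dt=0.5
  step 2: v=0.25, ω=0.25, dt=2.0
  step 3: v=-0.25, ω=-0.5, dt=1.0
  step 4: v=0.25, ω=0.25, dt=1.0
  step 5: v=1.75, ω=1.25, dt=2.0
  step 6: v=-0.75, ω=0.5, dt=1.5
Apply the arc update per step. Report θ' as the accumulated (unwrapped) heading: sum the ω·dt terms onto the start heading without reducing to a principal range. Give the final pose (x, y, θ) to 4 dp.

(4.0961, 3.1238, 2.5542)

step 1: θ'=-0.9458 (R=-0.8000) → pose (0.8488, 2.9681, -0.9458)
step 2: θ'=-0.4458 (R=1.0000) → pose (1.2286, 2.6509, -0.4458)
step 3: θ'=-0.9458 (R=0.5000) → pose (1.0387, 2.8095, -0.9458)
step 4: θ'=-0.6958 (R=1.0000) → pose (1.2086, 2.6270, -0.6958)
step 5: θ'=1.8042 (R=1.4000) → pose (3.4681, 4.0254, 1.8042)
step 6: θ'=2.5542 (R=-1.5000) → pose (4.0961, 3.1238, 2.5542)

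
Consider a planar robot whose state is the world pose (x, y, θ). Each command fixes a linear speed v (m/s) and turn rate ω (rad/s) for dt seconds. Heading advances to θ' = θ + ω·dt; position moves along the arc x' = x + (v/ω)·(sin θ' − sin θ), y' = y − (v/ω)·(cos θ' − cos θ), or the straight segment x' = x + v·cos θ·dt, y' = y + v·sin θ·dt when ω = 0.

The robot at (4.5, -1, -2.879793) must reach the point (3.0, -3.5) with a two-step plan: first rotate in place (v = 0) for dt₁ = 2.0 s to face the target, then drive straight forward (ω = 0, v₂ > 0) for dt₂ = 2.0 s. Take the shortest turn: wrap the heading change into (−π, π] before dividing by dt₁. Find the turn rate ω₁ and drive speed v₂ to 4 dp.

ω₁ = 0.3843, v₂ = 1.4577

heading to target = atan2(-3.5−-1, 3−4.5) = -2.1112
Δθ = wrap(-2.1112 − -2.8798) = 0.7686; ω₁ = Δθ/dt₁ = 0.3843
distance = √((3−4.5)² + (-3.5−-1)²) = 2.9155; v₂ = distance/dt₂ = 1.4577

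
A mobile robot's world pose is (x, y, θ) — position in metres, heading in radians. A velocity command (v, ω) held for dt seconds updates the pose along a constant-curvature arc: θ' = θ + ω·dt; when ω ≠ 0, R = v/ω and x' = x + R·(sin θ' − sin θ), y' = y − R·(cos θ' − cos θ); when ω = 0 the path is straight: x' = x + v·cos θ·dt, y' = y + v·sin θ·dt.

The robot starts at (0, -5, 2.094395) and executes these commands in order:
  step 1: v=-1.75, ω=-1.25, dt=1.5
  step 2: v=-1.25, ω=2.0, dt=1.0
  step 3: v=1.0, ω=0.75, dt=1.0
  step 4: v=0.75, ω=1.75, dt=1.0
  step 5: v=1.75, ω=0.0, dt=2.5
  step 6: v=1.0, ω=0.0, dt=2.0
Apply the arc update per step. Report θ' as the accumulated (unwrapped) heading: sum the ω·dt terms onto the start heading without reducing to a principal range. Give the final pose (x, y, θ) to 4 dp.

(-2.5612, -14.3459, 4.7194)

step 1: θ'=0.2194 (R=1.4000) → pose (-0.9077, -7.0664, 0.2194)
step 2: θ'=2.2194 (R=-0.6250) → pose (-1.2698, -8.0540, 2.2194)
step 3: θ'=2.9694 (R=1.3333) → pose (-2.1039, -7.5458, 2.9694)
step 4: θ'=4.7194 (R=0.4286) → pose (-2.6059, -7.9711, 4.7194)
step 5: θ'=4.7194 (straight) → pose (-2.5753, -12.3459, 4.7194)
step 6: θ'=4.7194 (straight) → pose (-2.5612, -14.3459, 4.7194)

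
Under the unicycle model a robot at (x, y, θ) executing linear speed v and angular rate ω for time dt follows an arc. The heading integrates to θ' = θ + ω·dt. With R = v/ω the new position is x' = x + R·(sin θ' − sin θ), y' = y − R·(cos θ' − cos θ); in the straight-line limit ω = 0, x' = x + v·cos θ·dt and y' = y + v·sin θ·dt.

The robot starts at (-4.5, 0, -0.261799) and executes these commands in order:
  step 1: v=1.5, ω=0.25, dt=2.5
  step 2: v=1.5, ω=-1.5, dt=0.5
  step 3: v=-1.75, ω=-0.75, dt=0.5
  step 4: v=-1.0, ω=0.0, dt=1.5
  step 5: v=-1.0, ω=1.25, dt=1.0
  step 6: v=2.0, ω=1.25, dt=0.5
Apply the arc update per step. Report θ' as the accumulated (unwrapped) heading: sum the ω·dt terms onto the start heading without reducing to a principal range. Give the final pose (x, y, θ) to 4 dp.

(-2.1412, 2.5201, 1.1132)

step 1: θ'=0.3632 (R=6.0000) → pose (-0.8155, 0.1870, 0.3632)
step 2: θ'=-0.3868 (R=-1.0000) → pose (-0.0830, 0.1783, -0.3868)
step 3: θ'=-0.7618 (R=2.3333) → pose (-0.8133, 0.6509, -0.7618)
step 4: θ'=-0.7618 (straight) → pose (-1.8987, 1.6862, -0.7618)
step 5: θ'=0.4882 (R=-0.8000) → pose (-2.8261, 1.8139, 0.4882)
step 6: θ'=1.1132 (R=1.6000) → pose (-2.1412, 2.5201, 1.1132)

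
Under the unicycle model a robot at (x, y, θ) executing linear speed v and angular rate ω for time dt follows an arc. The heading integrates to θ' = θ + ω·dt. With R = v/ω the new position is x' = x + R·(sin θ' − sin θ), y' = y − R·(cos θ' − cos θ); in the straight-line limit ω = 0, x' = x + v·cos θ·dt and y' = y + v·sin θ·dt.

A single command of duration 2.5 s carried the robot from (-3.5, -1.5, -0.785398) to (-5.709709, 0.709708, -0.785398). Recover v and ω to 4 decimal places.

v = -1.2500, ω = 0.0000

Δθ = -0.785398 − -0.785398 = 0.000000
ω = Δθ/dt = 0.000000/2.5 = 0.0000
ω = 0 → v = (Δx·cos θ + Δy·sin θ)/dt = -1.2500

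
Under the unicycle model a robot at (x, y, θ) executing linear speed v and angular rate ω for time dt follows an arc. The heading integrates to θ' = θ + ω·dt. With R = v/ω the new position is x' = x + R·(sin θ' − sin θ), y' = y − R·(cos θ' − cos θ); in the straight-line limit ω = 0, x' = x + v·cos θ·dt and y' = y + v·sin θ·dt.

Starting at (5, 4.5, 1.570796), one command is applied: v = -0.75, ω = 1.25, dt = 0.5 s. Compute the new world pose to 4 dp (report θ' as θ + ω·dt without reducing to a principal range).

(5.1134, 4.1489, 2.1958)

θ' = 1.5708 + 1.25·0.5 = 2.1958
R = v/ω = -0.75/1.25 = -0.6000
x' = 5 + -0.6000·(sin 2.1958 − sin 1.5708) = 5.1134
y' = 4.5 − -0.6000·(cos 2.1958 − cos 1.5708) = 4.1489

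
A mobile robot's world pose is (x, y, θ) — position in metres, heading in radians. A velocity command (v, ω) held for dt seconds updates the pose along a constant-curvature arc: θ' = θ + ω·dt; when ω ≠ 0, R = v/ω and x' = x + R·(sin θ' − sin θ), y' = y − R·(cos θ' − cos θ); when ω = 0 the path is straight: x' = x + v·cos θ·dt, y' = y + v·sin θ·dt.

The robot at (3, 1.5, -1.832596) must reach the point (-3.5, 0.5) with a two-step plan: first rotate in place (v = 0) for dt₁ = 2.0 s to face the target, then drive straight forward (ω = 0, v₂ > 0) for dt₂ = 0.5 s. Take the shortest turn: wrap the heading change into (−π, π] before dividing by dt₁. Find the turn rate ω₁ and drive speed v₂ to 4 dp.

heading to target = atan2(0.5−1.5, -3.5−3) = -2.9889
Δθ = wrap(-2.9889 − -1.8326) = -1.1563; ω₁ = Δθ/dt₁ = -0.5782
distance = √((-3.5−3)² + (0.5−1.5)²) = 6.5765; v₂ = distance/dt₂ = 13.1529

ω₁ = -0.5782, v₂ = 13.1529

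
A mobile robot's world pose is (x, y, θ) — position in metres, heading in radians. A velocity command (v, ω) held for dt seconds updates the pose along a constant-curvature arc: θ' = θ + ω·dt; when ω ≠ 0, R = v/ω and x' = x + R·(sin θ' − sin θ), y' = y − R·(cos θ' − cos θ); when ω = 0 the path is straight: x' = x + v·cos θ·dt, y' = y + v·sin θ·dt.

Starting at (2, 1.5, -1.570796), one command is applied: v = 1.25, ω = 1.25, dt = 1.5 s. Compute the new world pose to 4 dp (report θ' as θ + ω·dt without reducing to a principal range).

(3.2995, 0.5459, 0.3042)

θ' = -1.5708 + 1.25·1.5 = 0.3042
R = v/ω = 1.25/1.25 = 1.0000
x' = 2 + 1.0000·(sin 0.3042 − sin -1.5708) = 3.2995
y' = 1.5 − 1.0000·(cos 0.3042 − cos -1.5708) = 0.5459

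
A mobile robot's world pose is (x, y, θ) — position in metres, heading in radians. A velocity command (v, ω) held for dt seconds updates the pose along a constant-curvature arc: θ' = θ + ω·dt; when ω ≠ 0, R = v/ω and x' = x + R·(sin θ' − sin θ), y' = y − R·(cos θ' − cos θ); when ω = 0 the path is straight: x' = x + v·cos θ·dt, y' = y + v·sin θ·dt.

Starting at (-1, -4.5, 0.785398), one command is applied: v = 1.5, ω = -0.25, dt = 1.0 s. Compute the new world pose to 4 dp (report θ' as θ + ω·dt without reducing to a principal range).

θ' = 0.7854 + -0.25·1.0 = 0.5354
R = v/ω = 1.5/-0.25 = -6.0000
x' = -1 + -6.0000·(sin 0.5354 − sin 0.7854) = 0.1815
y' = -4.5 − -6.0000·(cos 0.5354 − cos 0.7854) = -3.5822

(0.1815, -3.5822, 0.5354)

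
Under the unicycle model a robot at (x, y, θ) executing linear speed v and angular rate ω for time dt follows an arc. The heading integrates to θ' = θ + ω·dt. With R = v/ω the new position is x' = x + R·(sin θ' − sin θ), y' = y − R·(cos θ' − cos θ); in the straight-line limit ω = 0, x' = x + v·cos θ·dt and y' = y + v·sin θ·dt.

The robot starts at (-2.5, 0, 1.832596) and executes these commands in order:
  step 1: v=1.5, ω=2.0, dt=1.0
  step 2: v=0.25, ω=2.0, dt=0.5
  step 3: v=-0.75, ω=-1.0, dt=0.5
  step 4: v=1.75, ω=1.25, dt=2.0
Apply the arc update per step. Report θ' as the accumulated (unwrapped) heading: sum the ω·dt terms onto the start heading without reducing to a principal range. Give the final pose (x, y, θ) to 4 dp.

step 1: θ'=3.8326 (R=0.7500) → pose (-3.7024, 0.3838, 3.8326)
step 2: θ'=4.8326 (R=0.1250) → pose (-3.7469, 0.2725, 4.8326)
step 3: θ'=4.3326 (R=0.7500) → pose (-3.6988, 0.6405, 4.3326)
step 4: θ'=6.8326 (R=1.4000) → pose (-1.6675, -1.0725, 6.8326)

(-1.6675, -1.0725, 6.8326)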